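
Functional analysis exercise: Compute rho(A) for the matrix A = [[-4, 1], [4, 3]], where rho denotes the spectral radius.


For a 2x2 matrix, eigenvalues satisfy lambda^2 - (trace)*lambda + det = 0
trace = -4 + 3 = -1
det = -4*3 - 1*4 = -16
discriminant = (-1)^2 - 4*(-16) = 65
spectral radius = max |eigenvalue| = 4.5311

4.5311


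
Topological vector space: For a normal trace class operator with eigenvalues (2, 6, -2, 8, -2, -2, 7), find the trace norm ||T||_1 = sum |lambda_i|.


For a normal operator, singular values equal |eigenvalues|.
Trace norm = sum |lambda_i| = 2 + 6 + 2 + 8 + 2 + 2 + 7
= 29

29


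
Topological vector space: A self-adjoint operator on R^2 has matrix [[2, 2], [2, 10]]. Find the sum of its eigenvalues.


For a self-adjoint (symmetric) matrix, the eigenvalues are real.
The sum of eigenvalues equals the trace of the matrix.
trace = 2 + 10 = 12

12


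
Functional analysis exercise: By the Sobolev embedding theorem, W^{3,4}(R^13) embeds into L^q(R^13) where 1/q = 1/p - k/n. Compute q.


Using the Sobolev embedding formula: 1/q = 1/p - k/n
1/q = 1/4 - 3/13 = 1/52
q = 1/(1/52) = 52

52.0000


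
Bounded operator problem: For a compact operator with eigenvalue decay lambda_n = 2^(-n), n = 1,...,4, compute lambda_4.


The eigenvalue formula gives lambda_4 = 1/2^4
= 1/16
= 0.0625

0.0625


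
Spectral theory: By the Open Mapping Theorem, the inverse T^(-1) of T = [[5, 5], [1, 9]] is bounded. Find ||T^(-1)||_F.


det(T) = 5*9 - 5*1 = 40
T^(-1) = (1/40) * [[9, -5], [-1, 5]] = [[0.2250, -0.1250], [-0.0250, 0.1250]]
||T^(-1)||_F^2 = 0.2250^2 + (-0.1250)^2 + (-0.0250)^2 + 0.1250^2 = 0.0825
||T^(-1)||_F = sqrt(0.0825) = 0.2872

0.2872


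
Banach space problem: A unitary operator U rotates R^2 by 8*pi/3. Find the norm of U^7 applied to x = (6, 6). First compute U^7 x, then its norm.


U is a rotation by theta = 8*pi/3
U^7 = rotation by 7*theta = 56*pi/3 = 2*pi/3 (mod 2*pi)
cos(2*pi/3) = -0.5000, sin(2*pi/3) = 0.8660
U^7 x = (-0.5000 * 6 - 0.8660 * 6, 0.8660 * 6 + -0.5000 * 6)
= (-8.1962, 2.1962)
||U^7 x|| = sqrt((-8.1962)^2 + 2.1962^2) = sqrt(72.0000) = 8.4853

8.4853


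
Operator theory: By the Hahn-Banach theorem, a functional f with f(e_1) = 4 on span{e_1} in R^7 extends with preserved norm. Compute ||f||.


The norm of f is given by ||f|| = sup_{||x||=1} |f(x)|.
On span{e_1}, ||e_1|| = 1, so ||f|| = |f(e_1)| / ||e_1||
= |4| / 1 = 4.0000

4.0000


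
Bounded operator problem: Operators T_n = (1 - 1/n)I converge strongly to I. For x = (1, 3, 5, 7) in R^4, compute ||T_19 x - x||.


T_19 x - x = (1 - 1/19)x - x = -x/19
||x|| = sqrt(84) = 9.1652
||T_19 x - x|| = ||x||/19 = 9.1652/19 = 0.4824

0.4824


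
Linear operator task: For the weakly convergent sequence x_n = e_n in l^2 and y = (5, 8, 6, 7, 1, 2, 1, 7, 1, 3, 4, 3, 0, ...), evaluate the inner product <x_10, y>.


x_10 = e_10 is the standard basis vector with 1 in position 10.
<x_10, y> = y_10 = 3
As n -> infinity, <x_n, y> -> 0, confirming weak convergence of (x_n) to 0.

3


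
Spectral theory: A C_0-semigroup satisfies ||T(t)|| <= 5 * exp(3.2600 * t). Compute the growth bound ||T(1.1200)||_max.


||T(1.1200)|| <= 5 * exp(3.2600 * 1.1200)
= 5 * exp(3.6512)
= 5 * 38.5209
= 192.6043

192.6043


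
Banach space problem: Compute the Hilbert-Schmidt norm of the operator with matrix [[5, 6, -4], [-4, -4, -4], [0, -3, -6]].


The Hilbert-Schmidt norm is sqrt(sum of squares of all entries).
Sum of squares = 5^2 + 6^2 + (-4)^2 + (-4)^2 + (-4)^2 + (-4)^2 + 0^2 + (-3)^2 + (-6)^2
= 25 + 36 + 16 + 16 + 16 + 16 + 0 + 9 + 36 = 170
||T||_HS = sqrt(170) = 13.0384

13.0384


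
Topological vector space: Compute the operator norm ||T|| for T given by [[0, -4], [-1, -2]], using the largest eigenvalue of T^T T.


A^T A = [[1, 2], [2, 20]]
trace(A^T A) = 21, det(A^T A) = 16
discriminant = 21^2 - 4*16 = 377
Largest eigenvalue of A^T A = (trace + sqrt(disc))/2 = 20.2082
||T|| = sqrt(20.2082) = 4.4954

4.4954


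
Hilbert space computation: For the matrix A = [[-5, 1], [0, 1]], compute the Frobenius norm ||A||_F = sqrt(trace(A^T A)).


||A||_F^2 = sum a_ij^2
= (-5)^2 + 1^2 + 0^2 + 1^2
= 25 + 1 + 0 + 1 = 27
||A||_F = sqrt(27) = 5.1962

5.1962


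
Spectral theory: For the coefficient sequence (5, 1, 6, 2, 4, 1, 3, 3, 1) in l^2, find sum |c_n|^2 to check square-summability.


sum |c_n|^2 = 5^2 + 1^2 + 6^2 + 2^2 + 4^2 + 1^2 + 3^2 + 3^2 + 1^2
= 25 + 1 + 36 + 4 + 16 + 1 + 9 + 9 + 1
= 102

102


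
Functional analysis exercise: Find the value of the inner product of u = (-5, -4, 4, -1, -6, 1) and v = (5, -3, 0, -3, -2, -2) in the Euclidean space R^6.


Computing the standard inner product <u, v> = sum u_i * v_i
= -5*5 + -4*-3 + 4*0 + -1*-3 + -6*-2 + 1*-2
= -25 + 12 + 0 + 3 + 12 + -2
= 0

0


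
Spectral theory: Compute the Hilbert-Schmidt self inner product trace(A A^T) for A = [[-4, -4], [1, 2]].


trace(A * A^T) = sum of squares of all entries
= (-4)^2 + (-4)^2 + 1^2 + 2^2
= 16 + 16 + 1 + 4
= 37

37


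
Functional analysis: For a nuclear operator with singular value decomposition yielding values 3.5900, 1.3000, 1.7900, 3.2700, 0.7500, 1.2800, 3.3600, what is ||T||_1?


The nuclear norm is the sum of all singular values.
||T||_1 = 3.5900 + 1.3000 + 1.7900 + 3.2700 + 0.7500 + 1.2800 + 3.3600
= 15.3400

15.3400


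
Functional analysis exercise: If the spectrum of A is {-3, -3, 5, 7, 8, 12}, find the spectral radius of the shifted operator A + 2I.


Spectrum of A + 2I = {-1, -1, 7, 9, 10, 14}
Spectral radius = max |lambda| over the shifted spectrum
= max(1, 1, 7, 9, 10, 14) = 14

14


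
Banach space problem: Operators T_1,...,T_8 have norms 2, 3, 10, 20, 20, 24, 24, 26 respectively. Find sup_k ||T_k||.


By the Uniform Boundedness Principle, the supremum of norms is finite.
sup_k ||T_k|| = max(2, 3, 10, 20, 20, 24, 24, 26) = 26

26


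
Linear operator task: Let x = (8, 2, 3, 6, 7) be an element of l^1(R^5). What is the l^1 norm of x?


The l^1 norm equals the sum of absolute values of all components.
||x||_1 = 8 + 2 + 3 + 6 + 7
= 26

26.0000


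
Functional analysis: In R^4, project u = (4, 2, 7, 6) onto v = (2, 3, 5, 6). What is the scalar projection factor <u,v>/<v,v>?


Computing <u,v> = 4*2 + 2*3 + 7*5 + 6*6 = 85
Computing <v,v> = 2^2 + 3^2 + 5^2 + 6^2 = 74
Projection coefficient = 85/74 = 1.1486

1.1486


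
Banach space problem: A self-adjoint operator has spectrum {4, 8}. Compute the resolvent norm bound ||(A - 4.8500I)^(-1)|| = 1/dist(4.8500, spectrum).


dist(4.8500, {4, 8}) = min(|4.8500 - 4|, |4.8500 - 8|)
= min(0.8500, 3.1500) = 0.8500
Resolvent bound = 1/0.8500 = 1.1765

1.1765


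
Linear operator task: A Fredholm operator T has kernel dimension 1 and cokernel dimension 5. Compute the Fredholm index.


The Fredholm index is defined as ind(T) = dim(ker T) - dim(coker T)
= 1 - 5
= -4

-4


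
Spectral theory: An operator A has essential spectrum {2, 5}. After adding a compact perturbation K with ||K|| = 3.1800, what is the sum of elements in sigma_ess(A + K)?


By Weyl's theorem, the essential spectrum is invariant under compact perturbations.
sigma_ess(A + K) = sigma_ess(A) = {2, 5}
Sum = 2 + 5 = 7

7


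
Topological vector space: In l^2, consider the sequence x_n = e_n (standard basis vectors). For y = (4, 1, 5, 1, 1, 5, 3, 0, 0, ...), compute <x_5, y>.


x_5 = e_5 is the standard basis vector with 1 in position 5.
<x_5, y> = y_5 = 1
As n -> infinity, <x_n, y> -> 0, confirming weak convergence of (x_n) to 0.

1


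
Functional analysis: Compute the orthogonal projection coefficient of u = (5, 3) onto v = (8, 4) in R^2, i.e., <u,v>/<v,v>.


Computing <u,v> = 5*8 + 3*4 = 52
Computing <v,v> = 8^2 + 4^2 = 80
Projection coefficient = 52/80 = 0.6500

0.6500


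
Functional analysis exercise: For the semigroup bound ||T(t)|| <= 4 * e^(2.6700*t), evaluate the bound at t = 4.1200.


||T(4.1200)|| <= 4 * exp(2.6700 * 4.1200)
= 4 * exp(11.0004)
= 4 * 59898.0962
= 239592.3846

239592.3846


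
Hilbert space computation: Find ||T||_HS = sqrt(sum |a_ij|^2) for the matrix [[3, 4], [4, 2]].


The Hilbert-Schmidt norm is sqrt(sum of squares of all entries).
Sum of squares = 3^2 + 4^2 + 4^2 + 2^2
= 9 + 16 + 16 + 4 = 45
||T||_HS = sqrt(45) = 6.7082

6.7082


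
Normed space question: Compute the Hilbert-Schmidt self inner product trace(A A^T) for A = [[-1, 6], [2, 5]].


trace(A * A^T) = sum of squares of all entries
= (-1)^2 + 6^2 + 2^2 + 5^2
= 1 + 36 + 4 + 25
= 66

66


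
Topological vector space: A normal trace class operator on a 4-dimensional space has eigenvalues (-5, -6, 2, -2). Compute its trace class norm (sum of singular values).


For a normal operator, singular values equal |eigenvalues|.
Trace norm = sum |lambda_i| = 5 + 6 + 2 + 2
= 15

15


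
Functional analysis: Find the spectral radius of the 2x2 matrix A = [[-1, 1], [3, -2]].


For a 2x2 matrix, eigenvalues satisfy lambda^2 - (trace)*lambda + det = 0
trace = -1 + -2 = -3
det = -1*-2 - 1*3 = -1
discriminant = (-3)^2 - 4*(-1) = 13
spectral radius = max |eigenvalue| = 3.3028

3.3028


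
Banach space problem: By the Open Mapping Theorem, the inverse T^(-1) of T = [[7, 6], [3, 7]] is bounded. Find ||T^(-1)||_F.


det(T) = 7*7 - 6*3 = 31
T^(-1) = (1/31) * [[7, -6], [-3, 7]] = [[0.2258, -0.1935], [-0.0968, 0.2258]]
||T^(-1)||_F^2 = 0.2258^2 + (-0.1935)^2 + (-0.0968)^2 + 0.2258^2 = 0.1488
||T^(-1)||_F = sqrt(0.1488) = 0.3858

0.3858


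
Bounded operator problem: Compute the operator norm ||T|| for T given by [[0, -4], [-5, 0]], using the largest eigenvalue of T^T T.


A^T A = [[25, 0], [0, 16]]
trace(A^T A) = 41, det(A^T A) = 400
discriminant = 41^2 - 4*400 = 81
Largest eigenvalue of A^T A = (trace + sqrt(disc))/2 = 25.0000
||T|| = sqrt(25.0000) = 5.0000

5.0000


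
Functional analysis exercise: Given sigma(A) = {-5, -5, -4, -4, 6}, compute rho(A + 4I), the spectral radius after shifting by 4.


Spectrum of A + 4I = {-1, -1, 0, 0, 10}
Spectral radius = max |lambda| over the shifted spectrum
= max(1, 1, 0, 0, 10) = 10

10


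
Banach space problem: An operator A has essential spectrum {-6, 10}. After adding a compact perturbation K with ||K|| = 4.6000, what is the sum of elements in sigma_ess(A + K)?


By Weyl's theorem, the essential spectrum is invariant under compact perturbations.
sigma_ess(A + K) = sigma_ess(A) = {-6, 10}
Sum = -6 + 10 = 4

4


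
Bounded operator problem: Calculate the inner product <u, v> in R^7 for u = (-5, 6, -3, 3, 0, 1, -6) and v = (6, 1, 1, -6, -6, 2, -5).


Computing the standard inner product <u, v> = sum u_i * v_i
= -5*6 + 6*1 + -3*1 + 3*-6 + 0*-6 + 1*2 + -6*-5
= -30 + 6 + -3 + -18 + 0 + 2 + 30
= -13

-13


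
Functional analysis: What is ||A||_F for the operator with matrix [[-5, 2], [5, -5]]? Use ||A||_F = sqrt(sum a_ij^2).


||A||_F^2 = sum a_ij^2
= (-5)^2 + 2^2 + 5^2 + (-5)^2
= 25 + 4 + 25 + 25 = 79
||A||_F = sqrt(79) = 8.8882

8.8882


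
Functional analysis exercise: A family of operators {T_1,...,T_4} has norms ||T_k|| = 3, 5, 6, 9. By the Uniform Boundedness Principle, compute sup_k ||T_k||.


By the Uniform Boundedness Principle, the supremum of norms is finite.
sup_k ||T_k|| = max(3, 5, 6, 9) = 9

9


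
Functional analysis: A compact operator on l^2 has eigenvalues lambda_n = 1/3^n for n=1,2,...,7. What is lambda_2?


The eigenvalue formula gives lambda_2 = 1/3^2
= 1/9
= 0.1111

0.1111


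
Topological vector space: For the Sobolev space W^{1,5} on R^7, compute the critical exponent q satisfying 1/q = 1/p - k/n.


Using the Sobolev embedding formula: 1/q = 1/p - k/n
1/q = 1/5 - 1/7 = 2/35
q = 1/(2/35) = 35/2 = 17.5000

17.5000


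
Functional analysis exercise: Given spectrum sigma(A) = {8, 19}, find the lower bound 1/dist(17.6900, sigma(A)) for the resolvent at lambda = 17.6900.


dist(17.6900, {8, 19}) = min(|17.6900 - 8|, |17.6900 - 19|)
= min(9.6900, 1.3100) = 1.3100
Resolvent bound = 1/1.3100 = 0.7634

0.7634


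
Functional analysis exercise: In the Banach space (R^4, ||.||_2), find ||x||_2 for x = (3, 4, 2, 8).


The l^2 norm = (sum |x_i|^2)^(1/2)
Sum of 2th powers = 9 + 16 + 4 + 64 = 93
||x||_2 = (93)^(1/2) = 9.6437

9.6437


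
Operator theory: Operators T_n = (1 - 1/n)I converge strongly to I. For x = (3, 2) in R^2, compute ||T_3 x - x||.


T_3 x - x = (1 - 1/3)x - x = -x/3
||x|| = sqrt(13) = 3.6056
||T_3 x - x|| = ||x||/3 = 3.6056/3 = 1.2019

1.2019


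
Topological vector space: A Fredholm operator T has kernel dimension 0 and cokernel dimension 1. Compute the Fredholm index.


The Fredholm index is defined as ind(T) = dim(ker T) - dim(coker T)
= 0 - 1
= -1

-1


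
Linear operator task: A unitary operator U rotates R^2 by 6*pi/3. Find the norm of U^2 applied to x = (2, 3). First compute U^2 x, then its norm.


U is a rotation by theta = 6*pi/3
U^2 = rotation by 2*theta = 12*pi/3 = 0*pi/3 (mod 2*pi)
cos(0*pi/3) = 1.0000, sin(0*pi/3) = 0.0000
U^2 x = (1.0000 * 2 - 0.0000 * 3, 0.0000 * 2 + 1.0000 * 3)
= (2.0000, 3.0000)
||U^2 x|| = sqrt(2.0000^2 + 3.0000^2) = sqrt(13.0000) = 3.6056

3.6056


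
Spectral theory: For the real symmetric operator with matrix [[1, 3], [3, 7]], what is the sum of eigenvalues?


For a self-adjoint (symmetric) matrix, the eigenvalues are real.
The sum of eigenvalues equals the trace of the matrix.
trace = 1 + 7 = 8

8


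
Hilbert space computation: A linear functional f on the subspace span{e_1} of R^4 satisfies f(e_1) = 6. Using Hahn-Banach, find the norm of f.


The norm of f is given by ||f|| = sup_{||x||=1} |f(x)|.
On span{e_1}, ||e_1|| = 1, so ||f|| = |f(e_1)| / ||e_1||
= |6| / 1 = 6.0000

6.0000


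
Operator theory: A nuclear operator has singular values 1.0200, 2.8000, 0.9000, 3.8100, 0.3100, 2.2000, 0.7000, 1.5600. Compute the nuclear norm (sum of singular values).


The nuclear norm is the sum of all singular values.
||T||_1 = 1.0200 + 2.8000 + 0.9000 + 3.8100 + 0.3100 + 2.2000 + 0.7000 + 1.5600
= 13.3000

13.3000


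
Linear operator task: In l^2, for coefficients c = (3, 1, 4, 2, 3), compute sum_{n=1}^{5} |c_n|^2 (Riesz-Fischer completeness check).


sum |c_n|^2 = 3^2 + 1^2 + 4^2 + 2^2 + 3^2
= 9 + 1 + 16 + 4 + 9
= 39

39


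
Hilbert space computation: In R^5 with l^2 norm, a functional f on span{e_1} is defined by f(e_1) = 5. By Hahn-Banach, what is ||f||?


The norm of f is given by ||f|| = sup_{||x||=1} |f(x)|.
On span{e_1}, ||e_1|| = 1, so ||f|| = |f(e_1)| / ||e_1||
= |5| / 1 = 5.0000

5.0000


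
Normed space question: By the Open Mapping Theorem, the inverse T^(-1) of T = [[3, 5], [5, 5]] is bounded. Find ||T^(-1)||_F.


det(T) = 3*5 - 5*5 = -10
T^(-1) = (1/-10) * [[5, -5], [-5, 3]] = [[-0.5000, 0.5000], [0.5000, -0.3000]]
||T^(-1)||_F^2 = (-0.5000)^2 + 0.5000^2 + 0.5000^2 + (-0.3000)^2 = 0.8400
||T^(-1)||_F = sqrt(0.8400) = 0.9165

0.9165


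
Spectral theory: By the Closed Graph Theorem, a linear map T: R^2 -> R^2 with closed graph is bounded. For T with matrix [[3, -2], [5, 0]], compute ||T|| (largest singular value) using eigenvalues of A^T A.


A^T A = [[34, -6], [-6, 4]]
trace(A^T A) = 38, det(A^T A) = 100
discriminant = 38^2 - 4*100 = 1044
Largest eigenvalue of A^T A = (trace + sqrt(disc))/2 = 35.1555
||T|| = sqrt(35.1555) = 5.9292

5.9292


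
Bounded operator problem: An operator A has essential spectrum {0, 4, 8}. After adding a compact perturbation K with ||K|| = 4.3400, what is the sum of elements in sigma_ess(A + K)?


By Weyl's theorem, the essential spectrum is invariant under compact perturbations.
sigma_ess(A + K) = sigma_ess(A) = {0, 4, 8}
Sum = 0 + 4 + 8 = 12

12


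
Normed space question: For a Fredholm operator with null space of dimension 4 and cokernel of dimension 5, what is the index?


The Fredholm index is defined as ind(T) = dim(ker T) - dim(coker T)
= 4 - 5
= -1

-1


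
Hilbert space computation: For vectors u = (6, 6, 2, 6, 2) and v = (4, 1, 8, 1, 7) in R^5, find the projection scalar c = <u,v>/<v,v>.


Computing <u,v> = 6*4 + 6*1 + 2*8 + 6*1 + 2*7 = 66
Computing <v,v> = 4^2 + 1^2 + 8^2 + 1^2 + 7^2 = 131
Projection coefficient = 66/131 = 0.5038

0.5038


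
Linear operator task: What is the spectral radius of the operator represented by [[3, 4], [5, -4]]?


For a 2x2 matrix, eigenvalues satisfy lambda^2 - (trace)*lambda + det = 0
trace = 3 + -4 = -1
det = 3*-4 - 4*5 = -32
discriminant = (-1)^2 - 4*(-32) = 129
spectral radius = max |eigenvalue| = 6.1789

6.1789


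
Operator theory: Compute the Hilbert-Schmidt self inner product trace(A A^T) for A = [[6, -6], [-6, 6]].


trace(A * A^T) = sum of squares of all entries
= 6^2 + (-6)^2 + (-6)^2 + 6^2
= 36 + 36 + 36 + 36
= 144

144


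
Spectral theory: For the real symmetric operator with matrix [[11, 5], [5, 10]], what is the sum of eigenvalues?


For a self-adjoint (symmetric) matrix, the eigenvalues are real.
The sum of eigenvalues equals the trace of the matrix.
trace = 11 + 10 = 21

21


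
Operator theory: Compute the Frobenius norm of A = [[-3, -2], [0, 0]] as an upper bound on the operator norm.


||A||_F^2 = sum a_ij^2
= (-3)^2 + (-2)^2 + 0^2 + 0^2
= 9 + 4 + 0 + 0 = 13
||A||_F = sqrt(13) = 3.6056

3.6056


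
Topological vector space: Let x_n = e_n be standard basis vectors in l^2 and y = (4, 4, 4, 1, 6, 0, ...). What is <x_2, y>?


x_2 = e_2 is the standard basis vector with 1 in position 2.
<x_2, y> = y_2 = 4
As n -> infinity, <x_n, y> -> 0, confirming weak convergence of (x_n) to 0.

4


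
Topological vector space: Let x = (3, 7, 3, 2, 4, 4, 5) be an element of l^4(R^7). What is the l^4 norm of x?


The l^4 norm = (sum |x_i|^4)^(1/4)
Sum of 4th powers = 81 + 2401 + 81 + 16 + 256 + 256 + 625 = 3716
||x||_4 = (3716)^(1/4) = 7.8076

7.8076


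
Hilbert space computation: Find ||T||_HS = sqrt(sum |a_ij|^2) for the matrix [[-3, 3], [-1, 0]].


The Hilbert-Schmidt norm is sqrt(sum of squares of all entries).
Sum of squares = (-3)^2 + 3^2 + (-1)^2 + 0^2
= 9 + 9 + 1 + 0 = 19
||T||_HS = sqrt(19) = 4.3589

4.3589


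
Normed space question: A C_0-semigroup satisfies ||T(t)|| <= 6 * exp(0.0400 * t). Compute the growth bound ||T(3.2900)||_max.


||T(3.2900)|| <= 6 * exp(0.0400 * 3.2900)
= 6 * exp(0.1316)
= 6 * 1.1407
= 6.8439

6.8439


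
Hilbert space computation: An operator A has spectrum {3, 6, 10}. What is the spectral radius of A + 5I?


Spectrum of A + 5I = {8, 11, 15}
Spectral radius = max |lambda| over the shifted spectrum
= max(8, 11, 15) = 15

15


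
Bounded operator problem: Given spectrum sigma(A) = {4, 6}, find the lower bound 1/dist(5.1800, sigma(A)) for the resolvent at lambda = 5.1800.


dist(5.1800, {4, 6}) = min(|5.1800 - 4|, |5.1800 - 6|)
= min(1.1800, 0.8200) = 0.8200
Resolvent bound = 1/0.8200 = 1.2195

1.2195


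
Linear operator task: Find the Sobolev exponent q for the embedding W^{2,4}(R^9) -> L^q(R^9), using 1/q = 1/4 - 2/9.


Using the Sobolev embedding formula: 1/q = 1/p - k/n
1/q = 1/4 - 2/9 = 1/36
q = 1/(1/36) = 36

36.0000


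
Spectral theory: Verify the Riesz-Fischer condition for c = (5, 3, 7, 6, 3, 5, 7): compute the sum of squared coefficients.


sum |c_n|^2 = 5^2 + 3^2 + 7^2 + 6^2 + 3^2 + 5^2 + 7^2
= 25 + 9 + 49 + 36 + 9 + 25 + 49
= 202

202


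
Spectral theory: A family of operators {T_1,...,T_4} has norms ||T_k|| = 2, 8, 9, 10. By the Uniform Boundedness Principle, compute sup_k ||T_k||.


By the Uniform Boundedness Principle, the supremum of norms is finite.
sup_k ||T_k|| = max(2, 8, 9, 10) = 10

10


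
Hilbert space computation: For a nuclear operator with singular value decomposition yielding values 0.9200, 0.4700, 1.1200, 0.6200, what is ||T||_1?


The nuclear norm is the sum of all singular values.
||T||_1 = 0.9200 + 0.4700 + 1.1200 + 0.6200
= 3.1300

3.1300


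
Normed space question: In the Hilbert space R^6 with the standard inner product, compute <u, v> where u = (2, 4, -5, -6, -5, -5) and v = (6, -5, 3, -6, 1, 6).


Computing the standard inner product <u, v> = sum u_i * v_i
= 2*6 + 4*-5 + -5*3 + -6*-6 + -5*1 + -5*6
= 12 + -20 + -15 + 36 + -5 + -30
= -22

-22


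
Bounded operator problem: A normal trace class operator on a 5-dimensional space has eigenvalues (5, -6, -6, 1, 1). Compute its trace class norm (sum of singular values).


For a normal operator, singular values equal |eigenvalues|.
Trace norm = sum |lambda_i| = 5 + 6 + 6 + 1 + 1
= 19

19


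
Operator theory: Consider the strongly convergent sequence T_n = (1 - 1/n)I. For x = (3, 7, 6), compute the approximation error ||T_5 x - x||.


T_5 x - x = (1 - 1/5)x - x = -x/5
||x|| = sqrt(94) = 9.6954
||T_5 x - x|| = ||x||/5 = 9.6954/5 = 1.9391

1.9391


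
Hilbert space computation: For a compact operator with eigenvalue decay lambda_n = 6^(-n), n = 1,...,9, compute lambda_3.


The eigenvalue formula gives lambda_3 = 1/6^3
= 1/216
= 0.0046

0.0046


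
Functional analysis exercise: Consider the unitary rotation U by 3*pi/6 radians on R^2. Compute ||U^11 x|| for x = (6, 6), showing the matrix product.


U is a rotation by theta = 3*pi/6
U^11 = rotation by 11*theta = 33*pi/6 = 9*pi/6 (mod 2*pi)
cos(9*pi/6) = 0.0000, sin(9*pi/6) = -1.0000
U^11 x = (0.0000 * 6 - -1.0000 * 6, -1.0000 * 6 + 0.0000 * 6)
= (6.0000, -6.0000)
||U^11 x|| = sqrt(6.0000^2 + (-6.0000)^2) = sqrt(72.0000) = 8.4853

8.4853


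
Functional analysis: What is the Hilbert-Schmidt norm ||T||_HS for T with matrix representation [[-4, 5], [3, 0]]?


The Hilbert-Schmidt norm is sqrt(sum of squares of all entries).
Sum of squares = (-4)^2 + 5^2 + 3^2 + 0^2
= 16 + 25 + 9 + 0 = 50
||T||_HS = sqrt(50) = 7.0711

7.0711


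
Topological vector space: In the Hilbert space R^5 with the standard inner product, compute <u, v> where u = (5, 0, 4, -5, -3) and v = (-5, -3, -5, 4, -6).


Computing the standard inner product <u, v> = sum u_i * v_i
= 5*-5 + 0*-3 + 4*-5 + -5*4 + -3*-6
= -25 + 0 + -20 + -20 + 18
= -47

-47


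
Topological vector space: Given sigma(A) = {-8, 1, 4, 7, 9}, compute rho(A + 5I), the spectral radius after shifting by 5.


Spectrum of A + 5I = {-3, 6, 9, 12, 14}
Spectral radius = max |lambda| over the shifted spectrum
= max(3, 6, 9, 12, 14) = 14

14


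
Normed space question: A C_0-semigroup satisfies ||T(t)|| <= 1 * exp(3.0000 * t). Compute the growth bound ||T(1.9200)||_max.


||T(1.9200)|| <= 1 * exp(3.0000 * 1.9200)
= 1 * exp(5.7600)
= 1 * 317.3483
= 317.3483

317.3483


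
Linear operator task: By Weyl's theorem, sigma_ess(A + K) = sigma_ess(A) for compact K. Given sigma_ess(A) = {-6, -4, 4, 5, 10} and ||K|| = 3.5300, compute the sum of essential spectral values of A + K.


By Weyl's theorem, the essential spectrum is invariant under compact perturbations.
sigma_ess(A + K) = sigma_ess(A) = {-6, -4, 4, 5, 10}
Sum = -6 + -4 + 4 + 5 + 10 = 9

9


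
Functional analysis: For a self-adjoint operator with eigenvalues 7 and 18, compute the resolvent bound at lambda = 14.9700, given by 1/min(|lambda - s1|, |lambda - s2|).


dist(14.9700, {7, 18}) = min(|14.9700 - 7|, |14.9700 - 18|)
= min(7.9700, 3.0300) = 3.0300
Resolvent bound = 1/3.0300 = 0.3300

0.3300


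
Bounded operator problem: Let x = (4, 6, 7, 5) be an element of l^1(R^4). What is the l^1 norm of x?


The l^1 norm equals the sum of absolute values of all components.
||x||_1 = 4 + 6 + 7 + 5
= 22

22.0000


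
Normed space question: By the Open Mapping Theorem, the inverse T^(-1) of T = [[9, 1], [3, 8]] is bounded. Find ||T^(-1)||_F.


det(T) = 9*8 - 1*3 = 69
T^(-1) = (1/69) * [[8, -1], [-3, 9]] = [[0.1159, -0.0145], [-0.0435, 0.1304]]
||T^(-1)||_F^2 = 0.1159^2 + (-0.0145)^2 + (-0.0435)^2 + 0.1304^2 = 0.0326
||T^(-1)||_F = sqrt(0.0326) = 0.1804

0.1804


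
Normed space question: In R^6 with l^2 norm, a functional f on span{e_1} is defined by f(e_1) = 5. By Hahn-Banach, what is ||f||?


The norm of f is given by ||f|| = sup_{||x||=1} |f(x)|.
On span{e_1}, ||e_1|| = 1, so ||f|| = |f(e_1)| / ||e_1||
= |5| / 1 = 5.0000

5.0000


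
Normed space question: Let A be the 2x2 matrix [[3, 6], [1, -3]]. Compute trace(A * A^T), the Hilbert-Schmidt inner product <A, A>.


trace(A * A^T) = sum of squares of all entries
= 3^2 + 6^2 + 1^2 + (-3)^2
= 9 + 36 + 1 + 9
= 55

55


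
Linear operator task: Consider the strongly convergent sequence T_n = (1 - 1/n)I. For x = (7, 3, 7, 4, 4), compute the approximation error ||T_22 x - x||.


T_22 x - x = (1 - 1/22)x - x = -x/22
||x|| = sqrt(139) = 11.7898
||T_22 x - x|| = ||x||/22 = 11.7898/22 = 0.5359

0.5359


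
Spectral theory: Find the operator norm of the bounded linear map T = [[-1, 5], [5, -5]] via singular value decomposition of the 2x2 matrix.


A^T A = [[26, -30], [-30, 50]]
trace(A^T A) = 76, det(A^T A) = 400
discriminant = 76^2 - 4*400 = 4176
Largest eigenvalue of A^T A = (trace + sqrt(disc))/2 = 70.3110
||T|| = sqrt(70.3110) = 8.3852

8.3852


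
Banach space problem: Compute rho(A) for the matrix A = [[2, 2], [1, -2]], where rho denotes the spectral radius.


For a 2x2 matrix, eigenvalues satisfy lambda^2 - (trace)*lambda + det = 0
trace = 2 + -2 = 0
det = 2*-2 - 2*1 = -6
discriminant = 0^2 - 4*(-6) = 24
spectral radius = max |eigenvalue| = 2.4495

2.4495


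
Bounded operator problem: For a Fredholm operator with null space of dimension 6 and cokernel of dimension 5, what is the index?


The Fredholm index is defined as ind(T) = dim(ker T) - dim(coker T)
= 6 - 5
= 1

1


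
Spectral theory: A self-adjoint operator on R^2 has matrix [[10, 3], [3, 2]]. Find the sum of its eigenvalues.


For a self-adjoint (symmetric) matrix, the eigenvalues are real.
The sum of eigenvalues equals the trace of the matrix.
trace = 10 + 2 = 12

12


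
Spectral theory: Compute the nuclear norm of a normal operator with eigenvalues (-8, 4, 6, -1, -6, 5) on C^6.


For a normal operator, singular values equal |eigenvalues|.
Trace norm = sum |lambda_i| = 8 + 4 + 6 + 1 + 6 + 5
= 30

30


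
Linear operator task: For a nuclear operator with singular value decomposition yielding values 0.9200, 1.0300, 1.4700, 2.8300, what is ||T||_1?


The nuclear norm is the sum of all singular values.
||T||_1 = 0.9200 + 1.0300 + 1.4700 + 2.8300
= 6.2500

6.2500


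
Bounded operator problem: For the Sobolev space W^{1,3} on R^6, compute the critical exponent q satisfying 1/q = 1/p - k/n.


Using the Sobolev embedding formula: 1/q = 1/p - k/n
1/q = 1/3 - 1/6 = 1/6
q = 1/(1/6) = 6

6.0000


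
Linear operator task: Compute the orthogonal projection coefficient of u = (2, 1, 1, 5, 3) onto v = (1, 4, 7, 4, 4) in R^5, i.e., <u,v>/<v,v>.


Computing <u,v> = 2*1 + 1*4 + 1*7 + 5*4 + 3*4 = 45
Computing <v,v> = 1^2 + 4^2 + 7^2 + 4^2 + 4^2 = 98
Projection coefficient = 45/98 = 0.4592

0.4592


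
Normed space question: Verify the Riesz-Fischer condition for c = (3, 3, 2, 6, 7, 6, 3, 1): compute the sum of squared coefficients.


sum |c_n|^2 = 3^2 + 3^2 + 2^2 + 6^2 + 7^2 + 6^2 + 3^2 + 1^2
= 9 + 9 + 4 + 36 + 49 + 36 + 9 + 1
= 153

153


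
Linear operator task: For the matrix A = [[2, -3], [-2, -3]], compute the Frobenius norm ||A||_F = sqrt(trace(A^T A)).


||A||_F^2 = sum a_ij^2
= 2^2 + (-3)^2 + (-2)^2 + (-3)^2
= 4 + 9 + 4 + 9 = 26
||A||_F = sqrt(26) = 5.0990

5.0990


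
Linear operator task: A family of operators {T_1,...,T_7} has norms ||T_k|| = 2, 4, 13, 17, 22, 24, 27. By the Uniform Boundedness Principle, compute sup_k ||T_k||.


By the Uniform Boundedness Principle, the supremum of norms is finite.
sup_k ||T_k|| = max(2, 4, 13, 17, 22, 24, 27) = 27

27


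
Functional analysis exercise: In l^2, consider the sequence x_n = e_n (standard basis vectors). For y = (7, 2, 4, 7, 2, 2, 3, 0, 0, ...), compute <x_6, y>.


x_6 = e_6 is the standard basis vector with 1 in position 6.
<x_6, y> = y_6 = 2
As n -> infinity, <x_n, y> -> 0, confirming weak convergence of (x_n) to 0.

2


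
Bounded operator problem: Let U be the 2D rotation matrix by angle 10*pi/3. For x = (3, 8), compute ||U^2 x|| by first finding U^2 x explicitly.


U is a rotation by theta = 10*pi/3
U^2 = rotation by 2*theta = 20*pi/3 = 2*pi/3 (mod 2*pi)
cos(2*pi/3) = -0.5000, sin(2*pi/3) = 0.8660
U^2 x = (-0.5000 * 3 - 0.8660 * 8, 0.8660 * 3 + -0.5000 * 8)
= (-8.4282, -1.4019)
||U^2 x|| = sqrt((-8.4282)^2 + (-1.4019)^2) = sqrt(73.0000) = 8.5440

8.5440


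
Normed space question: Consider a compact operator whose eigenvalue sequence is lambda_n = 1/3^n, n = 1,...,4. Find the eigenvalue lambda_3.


The eigenvalue formula gives lambda_3 = 1/3^3
= 1/27
= 0.0370

0.0370


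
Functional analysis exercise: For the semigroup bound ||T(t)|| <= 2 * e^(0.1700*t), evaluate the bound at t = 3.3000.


||T(3.3000)|| <= 2 * exp(0.1700 * 3.3000)
= 2 * exp(0.5610)
= 2 * 1.7524
= 3.5048

3.5048


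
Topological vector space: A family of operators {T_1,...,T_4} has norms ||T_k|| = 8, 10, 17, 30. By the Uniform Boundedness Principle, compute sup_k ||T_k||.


By the Uniform Boundedness Principle, the supremum of norms is finite.
sup_k ||T_k|| = max(8, 10, 17, 30) = 30

30


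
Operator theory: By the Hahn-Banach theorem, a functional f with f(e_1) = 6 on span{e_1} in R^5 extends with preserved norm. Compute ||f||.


The norm of f is given by ||f|| = sup_{||x||=1} |f(x)|.
On span{e_1}, ||e_1|| = 1, so ||f|| = |f(e_1)| / ||e_1||
= |6| / 1 = 6.0000

6.0000


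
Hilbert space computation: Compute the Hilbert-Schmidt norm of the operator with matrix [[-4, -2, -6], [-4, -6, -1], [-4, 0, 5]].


The Hilbert-Schmidt norm is sqrt(sum of squares of all entries).
Sum of squares = (-4)^2 + (-2)^2 + (-6)^2 + (-4)^2 + (-6)^2 + (-1)^2 + (-4)^2 + 0^2 + 5^2
= 16 + 4 + 36 + 16 + 36 + 1 + 16 + 0 + 25 = 150
||T||_HS = sqrt(150) = 12.2474

12.2474


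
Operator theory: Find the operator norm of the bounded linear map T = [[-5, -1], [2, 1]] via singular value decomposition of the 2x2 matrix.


A^T A = [[29, 7], [7, 2]]
trace(A^T A) = 31, det(A^T A) = 9
discriminant = 31^2 - 4*9 = 925
Largest eigenvalue of A^T A = (trace + sqrt(disc))/2 = 30.7069
||T|| = sqrt(30.7069) = 5.5414

5.5414


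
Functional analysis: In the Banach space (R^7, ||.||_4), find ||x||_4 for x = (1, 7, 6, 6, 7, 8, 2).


The l^4 norm = (sum |x_i|^4)^(1/4)
Sum of 4th powers = 1 + 2401 + 1296 + 1296 + 2401 + 4096 + 16 = 11507
||x||_4 = (11507)^(1/4) = 10.3572

10.3572


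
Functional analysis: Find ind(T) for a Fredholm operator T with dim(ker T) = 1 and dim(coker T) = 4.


The Fredholm index is defined as ind(T) = dim(ker T) - dim(coker T)
= 1 - 4
= -3

-3


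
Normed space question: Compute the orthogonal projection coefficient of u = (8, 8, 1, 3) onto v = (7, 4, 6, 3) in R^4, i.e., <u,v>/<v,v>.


Computing <u,v> = 8*7 + 8*4 + 1*6 + 3*3 = 103
Computing <v,v> = 7^2 + 4^2 + 6^2 + 3^2 = 110
Projection coefficient = 103/110 = 0.9364

0.9364


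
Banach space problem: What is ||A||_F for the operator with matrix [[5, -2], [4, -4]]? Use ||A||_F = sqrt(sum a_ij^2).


||A||_F^2 = sum a_ij^2
= 5^2 + (-2)^2 + 4^2 + (-4)^2
= 25 + 4 + 16 + 16 = 61
||A||_F = sqrt(61) = 7.8102

7.8102


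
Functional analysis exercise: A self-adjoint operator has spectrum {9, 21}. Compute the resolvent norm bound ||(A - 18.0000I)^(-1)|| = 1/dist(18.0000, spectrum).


dist(18.0000, {9, 21}) = min(|18.0000 - 9|, |18.0000 - 21|)
= min(9.0000, 3.0000) = 3.0000
Resolvent bound = 1/3.0000 = 0.3333

0.3333


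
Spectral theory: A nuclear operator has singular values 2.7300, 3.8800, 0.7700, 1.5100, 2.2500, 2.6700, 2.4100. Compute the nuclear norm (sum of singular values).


The nuclear norm is the sum of all singular values.
||T||_1 = 2.7300 + 3.8800 + 0.7700 + 1.5100 + 2.2500 + 2.6700 + 2.4100
= 16.2200

16.2200


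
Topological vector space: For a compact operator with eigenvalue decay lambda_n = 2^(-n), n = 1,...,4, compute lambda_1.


The eigenvalue formula gives lambda_1 = 1/2^1
= 1/2
= 0.5000

0.5000


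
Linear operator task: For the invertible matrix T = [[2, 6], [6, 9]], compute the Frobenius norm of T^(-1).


det(T) = 2*9 - 6*6 = -18
T^(-1) = (1/-18) * [[9, -6], [-6, 2]] = [[-0.5000, 0.3333], [0.3333, -0.1111]]
||T^(-1)||_F^2 = (-0.5000)^2 + 0.3333^2 + 0.3333^2 + (-0.1111)^2 = 0.4846
||T^(-1)||_F = sqrt(0.4846) = 0.6961

0.6961


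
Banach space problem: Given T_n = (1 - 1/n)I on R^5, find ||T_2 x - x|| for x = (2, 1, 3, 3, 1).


T_2 x - x = (1 - 1/2)x - x = -x/2
||x|| = sqrt(24) = 4.8990
||T_2 x - x|| = ||x||/2 = 4.8990/2 = 2.4495

2.4495


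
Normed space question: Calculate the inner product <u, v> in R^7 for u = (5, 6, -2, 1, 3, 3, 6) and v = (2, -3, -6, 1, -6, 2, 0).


Computing the standard inner product <u, v> = sum u_i * v_i
= 5*2 + 6*-3 + -2*-6 + 1*1 + 3*-6 + 3*2 + 6*0
= 10 + -18 + 12 + 1 + -18 + 6 + 0
= -7

-7


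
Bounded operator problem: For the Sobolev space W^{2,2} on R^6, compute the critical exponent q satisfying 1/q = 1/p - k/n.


Using the Sobolev embedding formula: 1/q = 1/p - k/n
1/q = 1/2 - 2/6 = 1/6
q = 1/(1/6) = 6

6.0000


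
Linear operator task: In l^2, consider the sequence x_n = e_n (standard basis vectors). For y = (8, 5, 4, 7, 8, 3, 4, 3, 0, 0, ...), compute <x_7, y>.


x_7 = e_7 is the standard basis vector with 1 in position 7.
<x_7, y> = y_7 = 4
As n -> infinity, <x_n, y> -> 0, confirming weak convergence of (x_n) to 0.

4


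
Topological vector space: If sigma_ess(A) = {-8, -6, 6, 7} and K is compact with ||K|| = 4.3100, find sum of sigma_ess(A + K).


By Weyl's theorem, the essential spectrum is invariant under compact perturbations.
sigma_ess(A + K) = sigma_ess(A) = {-8, -6, 6, 7}
Sum = -8 + -6 + 6 + 7 = -1

-1


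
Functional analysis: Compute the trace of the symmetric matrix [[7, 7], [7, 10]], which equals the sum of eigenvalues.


For a self-adjoint (symmetric) matrix, the eigenvalues are real.
The sum of eigenvalues equals the trace of the matrix.
trace = 7 + 10 = 17

17


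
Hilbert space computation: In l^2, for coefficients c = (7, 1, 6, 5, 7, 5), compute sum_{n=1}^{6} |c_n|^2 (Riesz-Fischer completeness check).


sum |c_n|^2 = 7^2 + 1^2 + 6^2 + 5^2 + 7^2 + 5^2
= 49 + 1 + 36 + 25 + 49 + 25
= 185

185


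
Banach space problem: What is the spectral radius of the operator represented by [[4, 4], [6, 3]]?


For a 2x2 matrix, eigenvalues satisfy lambda^2 - (trace)*lambda + det = 0
trace = 4 + 3 = 7
det = 4*3 - 4*6 = -12
discriminant = 7^2 - 4*(-12) = 97
spectral radius = max |eigenvalue| = 8.4244

8.4244


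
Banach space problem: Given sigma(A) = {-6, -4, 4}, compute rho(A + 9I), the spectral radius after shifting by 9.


Spectrum of A + 9I = {3, 5, 13}
Spectral radius = max |lambda| over the shifted spectrum
= max(3, 5, 13) = 13

13


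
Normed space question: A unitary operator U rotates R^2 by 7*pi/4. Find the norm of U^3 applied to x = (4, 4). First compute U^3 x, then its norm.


U is a rotation by theta = 7*pi/4
U^3 = rotation by 3*theta = 21*pi/4 = 5*pi/4 (mod 2*pi)
cos(5*pi/4) = -0.7071, sin(5*pi/4) = -0.7071
U^3 x = (-0.7071 * 4 - -0.7071 * 4, -0.7071 * 4 + -0.7071 * 4)
= (0.0000, -5.6569)
||U^3 x|| = sqrt(0.0000^2 + (-5.6569)^2) = sqrt(32.0000) = 5.6569

5.6569


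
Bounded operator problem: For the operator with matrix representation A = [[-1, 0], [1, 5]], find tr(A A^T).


trace(A * A^T) = sum of squares of all entries
= (-1)^2 + 0^2 + 1^2 + 5^2
= 1 + 0 + 1 + 25
= 27

27


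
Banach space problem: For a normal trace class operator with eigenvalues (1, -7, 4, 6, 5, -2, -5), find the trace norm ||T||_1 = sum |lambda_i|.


For a normal operator, singular values equal |eigenvalues|.
Trace norm = sum |lambda_i| = 1 + 7 + 4 + 6 + 5 + 2 + 5
= 30

30


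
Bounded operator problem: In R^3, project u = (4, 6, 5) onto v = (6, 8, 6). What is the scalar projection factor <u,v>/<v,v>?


Computing <u,v> = 4*6 + 6*8 + 5*6 = 102
Computing <v,v> = 6^2 + 8^2 + 6^2 = 136
Projection coefficient = 102/136 = 0.7500

0.7500


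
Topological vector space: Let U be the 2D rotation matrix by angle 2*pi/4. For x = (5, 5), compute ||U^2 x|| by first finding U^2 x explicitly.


U is a rotation by theta = 2*pi/4
U^2 = rotation by 2*theta = 4*pi/4
cos(4*pi/4) = -1.0000, sin(4*pi/4) = 0.0000
U^2 x = (-1.0000 * 5 - 0.0000 * 5, 0.0000 * 5 + -1.0000 * 5)
= (-5.0000, -5.0000)
||U^2 x|| = sqrt((-5.0000)^2 + (-5.0000)^2) = sqrt(50.0000) = 7.0711

7.0711


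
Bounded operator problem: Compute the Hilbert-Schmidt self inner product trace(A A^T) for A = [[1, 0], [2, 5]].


trace(A * A^T) = sum of squares of all entries
= 1^2 + 0^2 + 2^2 + 5^2
= 1 + 0 + 4 + 25
= 30

30


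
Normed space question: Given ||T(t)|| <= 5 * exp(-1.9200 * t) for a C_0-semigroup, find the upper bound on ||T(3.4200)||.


||T(3.4200)|| <= 5 * exp(-1.9200 * 3.4200)
= 5 * exp(-6.5664)
= 5 * 0.0014
= 0.0070

0.0070


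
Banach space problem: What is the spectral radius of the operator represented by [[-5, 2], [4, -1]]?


For a 2x2 matrix, eigenvalues satisfy lambda^2 - (trace)*lambda + det = 0
trace = -5 + -1 = -6
det = -5*-1 - 2*4 = -3
discriminant = (-6)^2 - 4*(-3) = 48
spectral radius = max |eigenvalue| = 6.4641

6.4641


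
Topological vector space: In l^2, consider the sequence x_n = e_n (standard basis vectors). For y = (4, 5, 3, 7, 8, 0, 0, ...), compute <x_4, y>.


x_4 = e_4 is the standard basis vector with 1 in position 4.
<x_4, y> = y_4 = 7
As n -> infinity, <x_n, y> -> 0, confirming weak convergence of (x_n) to 0.

7


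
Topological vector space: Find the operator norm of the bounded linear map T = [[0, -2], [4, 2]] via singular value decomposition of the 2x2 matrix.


A^T A = [[16, 8], [8, 8]]
trace(A^T A) = 24, det(A^T A) = 64
discriminant = 24^2 - 4*64 = 320
Largest eigenvalue of A^T A = (trace + sqrt(disc))/2 = 20.9443
||T|| = sqrt(20.9443) = 4.5765

4.5765


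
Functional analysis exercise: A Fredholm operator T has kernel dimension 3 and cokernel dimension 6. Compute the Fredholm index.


The Fredholm index is defined as ind(T) = dim(ker T) - dim(coker T)
= 3 - 6
= -3

-3


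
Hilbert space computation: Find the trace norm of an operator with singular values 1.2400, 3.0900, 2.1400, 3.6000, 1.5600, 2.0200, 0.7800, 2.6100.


The nuclear norm is the sum of all singular values.
||T||_1 = 1.2400 + 3.0900 + 2.1400 + 3.6000 + 1.5600 + 2.0200 + 0.7800 + 2.6100
= 17.0400

17.0400


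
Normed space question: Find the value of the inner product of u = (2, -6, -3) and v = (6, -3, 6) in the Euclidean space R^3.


Computing the standard inner product <u, v> = sum u_i * v_i
= 2*6 + -6*-3 + -3*6
= 12 + 18 + -18
= 12

12


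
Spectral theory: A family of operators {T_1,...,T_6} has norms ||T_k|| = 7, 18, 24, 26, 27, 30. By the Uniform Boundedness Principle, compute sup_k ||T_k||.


By the Uniform Boundedness Principle, the supremum of norms is finite.
sup_k ||T_k|| = max(7, 18, 24, 26, 27, 30) = 30

30


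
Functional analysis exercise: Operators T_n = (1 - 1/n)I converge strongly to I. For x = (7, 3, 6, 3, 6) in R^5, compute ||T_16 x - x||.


T_16 x - x = (1 - 1/16)x - x = -x/16
||x|| = sqrt(139) = 11.7898
||T_16 x - x|| = ||x||/16 = 11.7898/16 = 0.7369

0.7369


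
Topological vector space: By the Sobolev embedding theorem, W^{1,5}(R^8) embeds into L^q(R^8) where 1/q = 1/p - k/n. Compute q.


Using the Sobolev embedding formula: 1/q = 1/p - k/n
1/q = 1/5 - 1/8 = 3/40
q = 1/(3/40) = 40/3 = 13.3333

13.3333


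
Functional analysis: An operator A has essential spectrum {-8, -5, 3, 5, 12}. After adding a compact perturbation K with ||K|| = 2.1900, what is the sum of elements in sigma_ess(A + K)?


By Weyl's theorem, the essential spectrum is invariant under compact perturbations.
sigma_ess(A + K) = sigma_ess(A) = {-8, -5, 3, 5, 12}
Sum = -8 + -5 + 3 + 5 + 12 = 7

7


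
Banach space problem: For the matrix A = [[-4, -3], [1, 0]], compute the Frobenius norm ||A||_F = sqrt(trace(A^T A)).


||A||_F^2 = sum a_ij^2
= (-4)^2 + (-3)^2 + 1^2 + 0^2
= 16 + 9 + 1 + 0 = 26
||A||_F = sqrt(26) = 5.0990

5.0990
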